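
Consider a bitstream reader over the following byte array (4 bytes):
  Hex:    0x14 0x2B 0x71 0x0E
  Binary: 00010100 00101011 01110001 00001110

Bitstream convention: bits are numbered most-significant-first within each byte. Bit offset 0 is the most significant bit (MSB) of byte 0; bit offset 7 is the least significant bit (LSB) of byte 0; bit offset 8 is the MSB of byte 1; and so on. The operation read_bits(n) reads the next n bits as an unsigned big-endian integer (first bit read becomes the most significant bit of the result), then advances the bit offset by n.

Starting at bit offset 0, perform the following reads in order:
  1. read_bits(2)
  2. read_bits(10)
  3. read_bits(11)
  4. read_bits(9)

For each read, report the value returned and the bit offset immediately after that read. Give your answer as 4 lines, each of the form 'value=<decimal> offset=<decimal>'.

Answer: value=0 offset=2
value=322 offset=12
value=1464 offset=23
value=270 offset=32

Derivation:
Read 1: bits[0:2] width=2 -> value=0 (bin 00); offset now 2 = byte 0 bit 2; 30 bits remain
Read 2: bits[2:12] width=10 -> value=322 (bin 0101000010); offset now 12 = byte 1 bit 4; 20 bits remain
Read 3: bits[12:23] width=11 -> value=1464 (bin 10110111000); offset now 23 = byte 2 bit 7; 9 bits remain
Read 4: bits[23:32] width=9 -> value=270 (bin 100001110); offset now 32 = byte 4 bit 0; 0 bits remain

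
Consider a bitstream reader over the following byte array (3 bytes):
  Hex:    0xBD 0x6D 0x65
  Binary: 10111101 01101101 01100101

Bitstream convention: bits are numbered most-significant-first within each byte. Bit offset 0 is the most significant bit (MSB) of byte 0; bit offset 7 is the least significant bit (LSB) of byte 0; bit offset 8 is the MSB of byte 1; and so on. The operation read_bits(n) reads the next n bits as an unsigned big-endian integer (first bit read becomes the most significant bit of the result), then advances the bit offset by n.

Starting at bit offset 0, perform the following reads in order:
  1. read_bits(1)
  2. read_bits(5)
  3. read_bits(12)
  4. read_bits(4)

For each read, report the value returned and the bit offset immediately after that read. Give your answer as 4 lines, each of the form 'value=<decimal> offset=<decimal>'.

Read 1: bits[0:1] width=1 -> value=1 (bin 1); offset now 1 = byte 0 bit 1; 23 bits remain
Read 2: bits[1:6] width=5 -> value=15 (bin 01111); offset now 6 = byte 0 bit 6; 18 bits remain
Read 3: bits[6:18] width=12 -> value=1461 (bin 010110110101); offset now 18 = byte 2 bit 2; 6 bits remain
Read 4: bits[18:22] width=4 -> value=9 (bin 1001); offset now 22 = byte 2 bit 6; 2 bits remain

Answer: value=1 offset=1
value=15 offset=6
value=1461 offset=18
value=9 offset=22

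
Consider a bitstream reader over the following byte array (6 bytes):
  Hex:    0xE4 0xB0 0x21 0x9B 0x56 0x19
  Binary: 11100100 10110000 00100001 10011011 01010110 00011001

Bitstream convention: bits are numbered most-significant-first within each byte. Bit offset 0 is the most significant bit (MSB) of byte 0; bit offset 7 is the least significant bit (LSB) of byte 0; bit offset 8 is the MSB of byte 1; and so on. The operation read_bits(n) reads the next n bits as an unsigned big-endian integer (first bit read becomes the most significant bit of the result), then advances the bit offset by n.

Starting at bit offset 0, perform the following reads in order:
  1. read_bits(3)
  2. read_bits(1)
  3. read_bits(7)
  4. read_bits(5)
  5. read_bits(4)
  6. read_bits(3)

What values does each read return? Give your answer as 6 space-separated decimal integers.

Read 1: bits[0:3] width=3 -> value=7 (bin 111); offset now 3 = byte 0 bit 3; 45 bits remain
Read 2: bits[3:4] width=1 -> value=0 (bin 0); offset now 4 = byte 0 bit 4; 44 bits remain
Read 3: bits[4:11] width=7 -> value=37 (bin 0100101); offset now 11 = byte 1 bit 3; 37 bits remain
Read 4: bits[11:16] width=5 -> value=16 (bin 10000); offset now 16 = byte 2 bit 0; 32 bits remain
Read 5: bits[16:20] width=4 -> value=2 (bin 0010); offset now 20 = byte 2 bit 4; 28 bits remain
Read 6: bits[20:23] width=3 -> value=0 (bin 000); offset now 23 = byte 2 bit 7; 25 bits remain

Answer: 7 0 37 16 2 0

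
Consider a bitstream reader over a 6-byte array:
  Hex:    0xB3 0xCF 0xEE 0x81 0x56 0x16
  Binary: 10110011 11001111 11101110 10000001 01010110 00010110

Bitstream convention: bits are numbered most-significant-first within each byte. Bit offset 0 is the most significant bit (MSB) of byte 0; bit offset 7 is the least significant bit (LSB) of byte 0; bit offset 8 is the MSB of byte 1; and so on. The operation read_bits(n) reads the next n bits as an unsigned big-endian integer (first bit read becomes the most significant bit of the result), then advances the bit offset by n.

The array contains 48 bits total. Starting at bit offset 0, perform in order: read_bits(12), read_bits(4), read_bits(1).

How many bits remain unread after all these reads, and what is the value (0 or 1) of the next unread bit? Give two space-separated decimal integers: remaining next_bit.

Read 1: bits[0:12] width=12 -> value=2876 (bin 101100111100); offset now 12 = byte 1 bit 4; 36 bits remain
Read 2: bits[12:16] width=4 -> value=15 (bin 1111); offset now 16 = byte 2 bit 0; 32 bits remain
Read 3: bits[16:17] width=1 -> value=1 (bin 1); offset now 17 = byte 2 bit 1; 31 bits remain

Answer: 31 1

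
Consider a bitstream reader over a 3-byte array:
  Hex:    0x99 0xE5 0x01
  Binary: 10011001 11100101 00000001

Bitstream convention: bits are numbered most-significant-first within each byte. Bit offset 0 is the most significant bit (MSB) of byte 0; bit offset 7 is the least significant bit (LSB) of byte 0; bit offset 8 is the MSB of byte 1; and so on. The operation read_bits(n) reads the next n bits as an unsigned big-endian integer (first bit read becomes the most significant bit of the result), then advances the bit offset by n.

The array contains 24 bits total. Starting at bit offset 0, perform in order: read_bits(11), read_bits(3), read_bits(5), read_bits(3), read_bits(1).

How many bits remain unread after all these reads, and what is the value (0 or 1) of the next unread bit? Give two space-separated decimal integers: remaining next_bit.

Answer: 1 1

Derivation:
Read 1: bits[0:11] width=11 -> value=1231 (bin 10011001111); offset now 11 = byte 1 bit 3; 13 bits remain
Read 2: bits[11:14] width=3 -> value=1 (bin 001); offset now 14 = byte 1 bit 6; 10 bits remain
Read 3: bits[14:19] width=5 -> value=8 (bin 01000); offset now 19 = byte 2 bit 3; 5 bits remain
Read 4: bits[19:22] width=3 -> value=0 (bin 000); offset now 22 = byte 2 bit 6; 2 bits remain
Read 5: bits[22:23] width=1 -> value=0 (bin 0); offset now 23 = byte 2 bit 7; 1 bits remain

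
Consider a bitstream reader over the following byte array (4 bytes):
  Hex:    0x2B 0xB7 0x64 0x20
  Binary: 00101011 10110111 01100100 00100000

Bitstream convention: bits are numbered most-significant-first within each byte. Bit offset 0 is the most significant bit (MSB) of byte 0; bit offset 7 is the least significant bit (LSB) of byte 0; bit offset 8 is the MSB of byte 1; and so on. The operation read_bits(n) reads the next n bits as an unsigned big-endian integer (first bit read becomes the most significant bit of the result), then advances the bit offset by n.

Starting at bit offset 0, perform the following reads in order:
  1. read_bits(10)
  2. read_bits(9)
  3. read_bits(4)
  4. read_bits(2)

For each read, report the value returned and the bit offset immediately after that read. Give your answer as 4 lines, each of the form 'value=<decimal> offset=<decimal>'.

Read 1: bits[0:10] width=10 -> value=174 (bin 0010101110); offset now 10 = byte 1 bit 2; 22 bits remain
Read 2: bits[10:19] width=9 -> value=443 (bin 110111011); offset now 19 = byte 2 bit 3; 13 bits remain
Read 3: bits[19:23] width=4 -> value=2 (bin 0010); offset now 23 = byte 2 bit 7; 9 bits remain
Read 4: bits[23:25] width=2 -> value=0 (bin 00); offset now 25 = byte 3 bit 1; 7 bits remain

Answer: value=174 offset=10
value=443 offset=19
value=2 offset=23
value=0 offset=25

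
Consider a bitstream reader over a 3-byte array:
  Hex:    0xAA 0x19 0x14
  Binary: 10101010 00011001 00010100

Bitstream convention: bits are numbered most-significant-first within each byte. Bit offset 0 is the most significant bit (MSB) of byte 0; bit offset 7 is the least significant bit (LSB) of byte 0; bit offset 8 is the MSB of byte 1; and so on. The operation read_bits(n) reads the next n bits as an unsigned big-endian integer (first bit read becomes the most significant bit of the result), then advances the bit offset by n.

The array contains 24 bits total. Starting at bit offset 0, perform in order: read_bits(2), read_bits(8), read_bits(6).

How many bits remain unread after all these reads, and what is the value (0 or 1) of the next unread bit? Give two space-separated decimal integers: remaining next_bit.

Answer: 8 0

Derivation:
Read 1: bits[0:2] width=2 -> value=2 (bin 10); offset now 2 = byte 0 bit 2; 22 bits remain
Read 2: bits[2:10] width=8 -> value=168 (bin 10101000); offset now 10 = byte 1 bit 2; 14 bits remain
Read 3: bits[10:16] width=6 -> value=25 (bin 011001); offset now 16 = byte 2 bit 0; 8 bits remain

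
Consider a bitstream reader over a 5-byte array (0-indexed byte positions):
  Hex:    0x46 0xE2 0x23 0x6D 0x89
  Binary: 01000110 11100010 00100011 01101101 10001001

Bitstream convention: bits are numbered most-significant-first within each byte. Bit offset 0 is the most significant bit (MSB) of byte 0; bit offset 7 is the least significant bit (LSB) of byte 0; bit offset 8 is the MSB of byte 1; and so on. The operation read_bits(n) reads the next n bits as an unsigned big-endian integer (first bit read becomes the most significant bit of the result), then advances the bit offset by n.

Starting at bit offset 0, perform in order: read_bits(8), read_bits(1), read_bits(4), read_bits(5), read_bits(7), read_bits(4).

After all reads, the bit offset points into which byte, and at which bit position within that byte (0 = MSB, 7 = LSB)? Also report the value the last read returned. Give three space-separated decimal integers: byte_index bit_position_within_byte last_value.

Answer: 3 5 13

Derivation:
Read 1: bits[0:8] width=8 -> value=70 (bin 01000110); offset now 8 = byte 1 bit 0; 32 bits remain
Read 2: bits[8:9] width=1 -> value=1 (bin 1); offset now 9 = byte 1 bit 1; 31 bits remain
Read 3: bits[9:13] width=4 -> value=12 (bin 1100); offset now 13 = byte 1 bit 5; 27 bits remain
Read 4: bits[13:18] width=5 -> value=8 (bin 01000); offset now 18 = byte 2 bit 2; 22 bits remain
Read 5: bits[18:25] width=7 -> value=70 (bin 1000110); offset now 25 = byte 3 bit 1; 15 bits remain
Read 6: bits[25:29] width=4 -> value=13 (bin 1101); offset now 29 = byte 3 bit 5; 11 bits remain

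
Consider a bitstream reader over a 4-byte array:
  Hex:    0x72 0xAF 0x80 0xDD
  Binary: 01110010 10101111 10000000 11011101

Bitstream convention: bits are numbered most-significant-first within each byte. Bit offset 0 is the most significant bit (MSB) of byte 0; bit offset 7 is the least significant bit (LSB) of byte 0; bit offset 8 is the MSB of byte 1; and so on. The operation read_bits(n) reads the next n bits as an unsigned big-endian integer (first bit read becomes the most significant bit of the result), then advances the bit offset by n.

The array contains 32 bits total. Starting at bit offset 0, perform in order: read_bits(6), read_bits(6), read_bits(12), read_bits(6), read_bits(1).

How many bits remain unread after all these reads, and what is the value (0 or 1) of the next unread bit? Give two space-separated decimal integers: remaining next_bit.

Answer: 1 1

Derivation:
Read 1: bits[0:6] width=6 -> value=28 (bin 011100); offset now 6 = byte 0 bit 6; 26 bits remain
Read 2: bits[6:12] width=6 -> value=42 (bin 101010); offset now 12 = byte 1 bit 4; 20 bits remain
Read 3: bits[12:24] width=12 -> value=3968 (bin 111110000000); offset now 24 = byte 3 bit 0; 8 bits remain
Read 4: bits[24:30] width=6 -> value=55 (bin 110111); offset now 30 = byte 3 bit 6; 2 bits remain
Read 5: bits[30:31] width=1 -> value=0 (bin 0); offset now 31 = byte 3 bit 7; 1 bits remain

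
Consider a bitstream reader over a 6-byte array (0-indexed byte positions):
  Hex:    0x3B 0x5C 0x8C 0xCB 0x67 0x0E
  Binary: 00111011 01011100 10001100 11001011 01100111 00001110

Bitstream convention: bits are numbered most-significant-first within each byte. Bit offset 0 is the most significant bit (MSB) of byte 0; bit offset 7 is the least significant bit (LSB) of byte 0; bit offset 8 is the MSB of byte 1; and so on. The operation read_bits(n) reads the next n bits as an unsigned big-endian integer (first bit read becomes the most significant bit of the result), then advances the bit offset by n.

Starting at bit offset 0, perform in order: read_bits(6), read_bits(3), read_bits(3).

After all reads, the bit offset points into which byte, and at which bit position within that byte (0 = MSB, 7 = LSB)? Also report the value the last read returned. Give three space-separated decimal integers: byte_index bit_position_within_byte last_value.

Answer: 1 4 5

Derivation:
Read 1: bits[0:6] width=6 -> value=14 (bin 001110); offset now 6 = byte 0 bit 6; 42 bits remain
Read 2: bits[6:9] width=3 -> value=6 (bin 110); offset now 9 = byte 1 bit 1; 39 bits remain
Read 3: bits[9:12] width=3 -> value=5 (bin 101); offset now 12 = byte 1 bit 4; 36 bits remain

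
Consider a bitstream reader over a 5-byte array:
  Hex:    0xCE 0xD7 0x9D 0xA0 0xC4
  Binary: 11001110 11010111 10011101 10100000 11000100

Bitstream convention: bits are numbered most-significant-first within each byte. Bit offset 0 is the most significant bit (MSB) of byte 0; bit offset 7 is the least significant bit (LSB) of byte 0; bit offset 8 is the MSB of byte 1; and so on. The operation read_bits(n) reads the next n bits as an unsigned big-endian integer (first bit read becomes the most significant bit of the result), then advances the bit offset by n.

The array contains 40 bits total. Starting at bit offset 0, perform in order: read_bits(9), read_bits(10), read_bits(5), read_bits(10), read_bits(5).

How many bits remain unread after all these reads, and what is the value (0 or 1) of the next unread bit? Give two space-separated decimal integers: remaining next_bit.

Read 1: bits[0:9] width=9 -> value=413 (bin 110011101); offset now 9 = byte 1 bit 1; 31 bits remain
Read 2: bits[9:19] width=10 -> value=700 (bin 1010111100); offset now 19 = byte 2 bit 3; 21 bits remain
Read 3: bits[19:24] width=5 -> value=29 (bin 11101); offset now 24 = byte 3 bit 0; 16 bits remain
Read 4: bits[24:34] width=10 -> value=643 (bin 1010000011); offset now 34 = byte 4 bit 2; 6 bits remain
Read 5: bits[34:39] width=5 -> value=2 (bin 00010); offset now 39 = byte 4 bit 7; 1 bits remain

Answer: 1 0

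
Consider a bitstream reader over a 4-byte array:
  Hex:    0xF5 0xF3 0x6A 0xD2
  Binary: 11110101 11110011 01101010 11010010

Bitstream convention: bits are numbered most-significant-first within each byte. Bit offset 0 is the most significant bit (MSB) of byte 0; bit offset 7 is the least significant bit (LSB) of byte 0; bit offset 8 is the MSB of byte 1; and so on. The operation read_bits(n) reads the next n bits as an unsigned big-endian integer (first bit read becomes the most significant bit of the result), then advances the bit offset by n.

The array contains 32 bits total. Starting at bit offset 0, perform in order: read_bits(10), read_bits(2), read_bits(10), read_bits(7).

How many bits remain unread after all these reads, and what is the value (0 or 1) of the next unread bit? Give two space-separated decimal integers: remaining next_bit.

Answer: 3 0

Derivation:
Read 1: bits[0:10] width=10 -> value=983 (bin 1111010111); offset now 10 = byte 1 bit 2; 22 bits remain
Read 2: bits[10:12] width=2 -> value=3 (bin 11); offset now 12 = byte 1 bit 4; 20 bits remain
Read 3: bits[12:22] width=10 -> value=218 (bin 0011011010); offset now 22 = byte 2 bit 6; 10 bits remain
Read 4: bits[22:29] width=7 -> value=90 (bin 1011010); offset now 29 = byte 3 bit 5; 3 bits remain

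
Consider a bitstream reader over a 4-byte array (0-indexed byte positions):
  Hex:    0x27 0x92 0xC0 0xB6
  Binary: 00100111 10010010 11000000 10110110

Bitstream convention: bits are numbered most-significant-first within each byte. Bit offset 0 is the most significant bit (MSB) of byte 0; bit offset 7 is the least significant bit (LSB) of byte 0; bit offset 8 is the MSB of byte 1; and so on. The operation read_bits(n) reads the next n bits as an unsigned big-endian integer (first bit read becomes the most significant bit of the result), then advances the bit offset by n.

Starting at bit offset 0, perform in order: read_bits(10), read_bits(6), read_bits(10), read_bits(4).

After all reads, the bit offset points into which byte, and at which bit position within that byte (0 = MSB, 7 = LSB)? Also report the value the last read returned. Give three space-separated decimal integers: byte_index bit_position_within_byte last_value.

Answer: 3 6 13

Derivation:
Read 1: bits[0:10] width=10 -> value=158 (bin 0010011110); offset now 10 = byte 1 bit 2; 22 bits remain
Read 2: bits[10:16] width=6 -> value=18 (bin 010010); offset now 16 = byte 2 bit 0; 16 bits remain
Read 3: bits[16:26] width=10 -> value=770 (bin 1100000010); offset now 26 = byte 3 bit 2; 6 bits remain
Read 4: bits[26:30] width=4 -> value=13 (bin 1101); offset now 30 = byte 3 bit 6; 2 bits remain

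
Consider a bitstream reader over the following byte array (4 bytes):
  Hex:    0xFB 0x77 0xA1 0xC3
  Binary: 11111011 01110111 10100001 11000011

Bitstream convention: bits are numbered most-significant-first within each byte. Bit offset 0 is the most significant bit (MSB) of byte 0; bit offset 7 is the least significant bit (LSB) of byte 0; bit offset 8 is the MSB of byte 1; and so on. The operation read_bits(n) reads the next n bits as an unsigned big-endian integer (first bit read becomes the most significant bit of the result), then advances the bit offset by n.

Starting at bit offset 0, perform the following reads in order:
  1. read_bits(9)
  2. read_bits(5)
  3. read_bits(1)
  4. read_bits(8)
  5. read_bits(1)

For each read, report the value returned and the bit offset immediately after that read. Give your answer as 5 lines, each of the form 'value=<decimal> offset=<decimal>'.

Read 1: bits[0:9] width=9 -> value=502 (bin 111110110); offset now 9 = byte 1 bit 1; 23 bits remain
Read 2: bits[9:14] width=5 -> value=29 (bin 11101); offset now 14 = byte 1 bit 6; 18 bits remain
Read 3: bits[14:15] width=1 -> value=1 (bin 1); offset now 15 = byte 1 bit 7; 17 bits remain
Read 4: bits[15:23] width=8 -> value=208 (bin 11010000); offset now 23 = byte 2 bit 7; 9 bits remain
Read 5: bits[23:24] width=1 -> value=1 (bin 1); offset now 24 = byte 3 bit 0; 8 bits remain

Answer: value=502 offset=9
value=29 offset=14
value=1 offset=15
value=208 offset=23
value=1 offset=24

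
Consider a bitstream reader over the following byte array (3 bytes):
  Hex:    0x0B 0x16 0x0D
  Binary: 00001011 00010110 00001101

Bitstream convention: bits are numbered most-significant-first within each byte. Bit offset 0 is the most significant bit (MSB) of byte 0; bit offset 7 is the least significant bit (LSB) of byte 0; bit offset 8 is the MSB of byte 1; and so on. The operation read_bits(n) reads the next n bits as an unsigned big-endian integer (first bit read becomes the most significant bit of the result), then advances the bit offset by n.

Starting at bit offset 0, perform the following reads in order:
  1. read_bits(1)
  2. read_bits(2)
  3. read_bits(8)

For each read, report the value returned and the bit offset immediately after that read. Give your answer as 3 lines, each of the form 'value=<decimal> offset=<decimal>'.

Read 1: bits[0:1] width=1 -> value=0 (bin 0); offset now 1 = byte 0 bit 1; 23 bits remain
Read 2: bits[1:3] width=2 -> value=0 (bin 00); offset now 3 = byte 0 bit 3; 21 bits remain
Read 3: bits[3:11] width=8 -> value=88 (bin 01011000); offset now 11 = byte 1 bit 3; 13 bits remain

Answer: value=0 offset=1
value=0 offset=3
value=88 offset=11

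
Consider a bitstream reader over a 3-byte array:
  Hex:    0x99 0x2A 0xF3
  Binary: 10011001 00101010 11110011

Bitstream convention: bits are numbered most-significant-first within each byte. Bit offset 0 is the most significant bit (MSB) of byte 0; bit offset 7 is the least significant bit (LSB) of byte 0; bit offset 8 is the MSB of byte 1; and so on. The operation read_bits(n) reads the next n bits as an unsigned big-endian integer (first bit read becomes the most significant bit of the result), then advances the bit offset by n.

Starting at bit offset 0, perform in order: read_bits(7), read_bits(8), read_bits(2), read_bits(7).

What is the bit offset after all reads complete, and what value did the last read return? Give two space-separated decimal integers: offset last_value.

Read 1: bits[0:7] width=7 -> value=76 (bin 1001100); offset now 7 = byte 0 bit 7; 17 bits remain
Read 2: bits[7:15] width=8 -> value=149 (bin 10010101); offset now 15 = byte 1 bit 7; 9 bits remain
Read 3: bits[15:17] width=2 -> value=1 (bin 01); offset now 17 = byte 2 bit 1; 7 bits remain
Read 4: bits[17:24] width=7 -> value=115 (bin 1110011); offset now 24 = byte 3 bit 0; 0 bits remain

Answer: 24 115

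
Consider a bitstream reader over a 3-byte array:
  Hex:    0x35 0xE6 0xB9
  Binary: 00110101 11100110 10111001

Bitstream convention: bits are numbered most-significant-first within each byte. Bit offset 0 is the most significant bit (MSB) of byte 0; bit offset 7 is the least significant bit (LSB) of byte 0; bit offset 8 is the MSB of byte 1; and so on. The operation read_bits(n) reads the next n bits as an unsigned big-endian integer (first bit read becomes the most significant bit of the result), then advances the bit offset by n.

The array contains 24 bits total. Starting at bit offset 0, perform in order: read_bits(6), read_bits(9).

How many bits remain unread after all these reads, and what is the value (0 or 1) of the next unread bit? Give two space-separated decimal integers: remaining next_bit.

Answer: 9 0

Derivation:
Read 1: bits[0:6] width=6 -> value=13 (bin 001101); offset now 6 = byte 0 bit 6; 18 bits remain
Read 2: bits[6:15] width=9 -> value=243 (bin 011110011); offset now 15 = byte 1 bit 7; 9 bits remain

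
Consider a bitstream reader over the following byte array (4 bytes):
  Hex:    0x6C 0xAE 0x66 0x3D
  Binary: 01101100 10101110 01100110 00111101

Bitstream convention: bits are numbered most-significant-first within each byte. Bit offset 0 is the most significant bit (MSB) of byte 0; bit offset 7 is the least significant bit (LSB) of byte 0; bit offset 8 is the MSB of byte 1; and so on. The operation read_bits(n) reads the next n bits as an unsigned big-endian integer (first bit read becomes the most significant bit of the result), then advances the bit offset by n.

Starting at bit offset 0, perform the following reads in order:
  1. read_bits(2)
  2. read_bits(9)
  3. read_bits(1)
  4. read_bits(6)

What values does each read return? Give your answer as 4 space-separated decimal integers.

Read 1: bits[0:2] width=2 -> value=1 (bin 01); offset now 2 = byte 0 bit 2; 30 bits remain
Read 2: bits[2:11] width=9 -> value=357 (bin 101100101); offset now 11 = byte 1 bit 3; 21 bits remain
Read 3: bits[11:12] width=1 -> value=0 (bin 0); offset now 12 = byte 1 bit 4; 20 bits remain
Read 4: bits[12:18] width=6 -> value=57 (bin 111001); offset now 18 = byte 2 bit 2; 14 bits remain

Answer: 1 357 0 57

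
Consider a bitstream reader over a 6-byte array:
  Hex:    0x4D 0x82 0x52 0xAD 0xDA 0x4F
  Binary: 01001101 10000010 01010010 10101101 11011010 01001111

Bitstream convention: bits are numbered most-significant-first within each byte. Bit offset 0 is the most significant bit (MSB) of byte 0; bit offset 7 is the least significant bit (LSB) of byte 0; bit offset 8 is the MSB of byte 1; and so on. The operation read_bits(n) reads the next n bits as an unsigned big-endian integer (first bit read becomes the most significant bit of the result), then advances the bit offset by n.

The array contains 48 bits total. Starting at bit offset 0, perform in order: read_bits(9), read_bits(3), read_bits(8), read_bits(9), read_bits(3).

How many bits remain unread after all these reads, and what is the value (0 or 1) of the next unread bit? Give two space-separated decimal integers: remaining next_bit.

Answer: 16 1

Derivation:
Read 1: bits[0:9] width=9 -> value=155 (bin 010011011); offset now 9 = byte 1 bit 1; 39 bits remain
Read 2: bits[9:12] width=3 -> value=0 (bin 000); offset now 12 = byte 1 bit 4; 36 bits remain
Read 3: bits[12:20] width=8 -> value=37 (bin 00100101); offset now 20 = byte 2 bit 4; 28 bits remain
Read 4: bits[20:29] width=9 -> value=85 (bin 001010101); offset now 29 = byte 3 bit 5; 19 bits remain
Read 5: bits[29:32] width=3 -> value=5 (bin 101); offset now 32 = byte 4 bit 0; 16 bits remain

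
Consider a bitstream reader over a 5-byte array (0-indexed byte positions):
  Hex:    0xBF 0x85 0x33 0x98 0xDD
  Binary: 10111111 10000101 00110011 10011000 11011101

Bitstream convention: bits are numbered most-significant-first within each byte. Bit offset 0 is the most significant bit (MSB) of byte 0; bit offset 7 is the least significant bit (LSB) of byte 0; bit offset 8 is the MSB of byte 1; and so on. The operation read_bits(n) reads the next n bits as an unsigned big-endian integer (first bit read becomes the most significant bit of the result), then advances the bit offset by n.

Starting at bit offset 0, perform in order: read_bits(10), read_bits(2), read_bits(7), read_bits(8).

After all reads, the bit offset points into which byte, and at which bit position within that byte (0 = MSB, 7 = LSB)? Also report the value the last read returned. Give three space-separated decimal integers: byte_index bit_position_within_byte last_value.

Answer: 3 3 156

Derivation:
Read 1: bits[0:10] width=10 -> value=766 (bin 1011111110); offset now 10 = byte 1 bit 2; 30 bits remain
Read 2: bits[10:12] width=2 -> value=0 (bin 00); offset now 12 = byte 1 bit 4; 28 bits remain
Read 3: bits[12:19] width=7 -> value=41 (bin 0101001); offset now 19 = byte 2 bit 3; 21 bits remain
Read 4: bits[19:27] width=8 -> value=156 (bin 10011100); offset now 27 = byte 3 bit 3; 13 bits remain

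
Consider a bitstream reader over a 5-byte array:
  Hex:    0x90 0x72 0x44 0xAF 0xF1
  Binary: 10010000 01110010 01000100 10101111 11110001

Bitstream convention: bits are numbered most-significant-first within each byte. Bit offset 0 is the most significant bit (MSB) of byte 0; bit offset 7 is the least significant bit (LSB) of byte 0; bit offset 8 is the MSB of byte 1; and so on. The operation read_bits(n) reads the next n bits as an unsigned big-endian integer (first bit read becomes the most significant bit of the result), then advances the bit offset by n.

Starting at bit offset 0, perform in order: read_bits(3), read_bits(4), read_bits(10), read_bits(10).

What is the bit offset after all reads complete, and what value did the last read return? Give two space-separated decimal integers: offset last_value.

Read 1: bits[0:3] width=3 -> value=4 (bin 100); offset now 3 = byte 0 bit 3; 37 bits remain
Read 2: bits[3:7] width=4 -> value=8 (bin 1000); offset now 7 = byte 0 bit 7; 33 bits remain
Read 3: bits[7:17] width=10 -> value=228 (bin 0011100100); offset now 17 = byte 2 bit 1; 23 bits remain
Read 4: bits[17:27] width=10 -> value=549 (bin 1000100101); offset now 27 = byte 3 bit 3; 13 bits remain

Answer: 27 549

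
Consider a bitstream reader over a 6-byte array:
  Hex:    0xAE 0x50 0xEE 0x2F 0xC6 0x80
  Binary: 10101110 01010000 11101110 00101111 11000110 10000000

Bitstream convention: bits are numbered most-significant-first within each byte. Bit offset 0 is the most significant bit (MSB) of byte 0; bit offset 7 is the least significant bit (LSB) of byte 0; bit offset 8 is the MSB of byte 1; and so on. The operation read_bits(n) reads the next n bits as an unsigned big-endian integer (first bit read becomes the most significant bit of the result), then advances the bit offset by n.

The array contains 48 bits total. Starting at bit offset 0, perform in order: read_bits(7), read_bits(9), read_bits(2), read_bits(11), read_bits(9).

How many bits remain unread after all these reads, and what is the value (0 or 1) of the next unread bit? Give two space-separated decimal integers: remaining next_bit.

Read 1: bits[0:7] width=7 -> value=87 (bin 1010111); offset now 7 = byte 0 bit 7; 41 bits remain
Read 2: bits[7:16] width=9 -> value=80 (bin 001010000); offset now 16 = byte 2 bit 0; 32 bits remain
Read 3: bits[16:18] width=2 -> value=3 (bin 11); offset now 18 = byte 2 bit 2; 30 bits remain
Read 4: bits[18:29] width=11 -> value=1477 (bin 10111000101); offset now 29 = byte 3 bit 5; 19 bits remain
Read 5: bits[29:38] width=9 -> value=497 (bin 111110001); offset now 38 = byte 4 bit 6; 10 bits remain

Answer: 10 1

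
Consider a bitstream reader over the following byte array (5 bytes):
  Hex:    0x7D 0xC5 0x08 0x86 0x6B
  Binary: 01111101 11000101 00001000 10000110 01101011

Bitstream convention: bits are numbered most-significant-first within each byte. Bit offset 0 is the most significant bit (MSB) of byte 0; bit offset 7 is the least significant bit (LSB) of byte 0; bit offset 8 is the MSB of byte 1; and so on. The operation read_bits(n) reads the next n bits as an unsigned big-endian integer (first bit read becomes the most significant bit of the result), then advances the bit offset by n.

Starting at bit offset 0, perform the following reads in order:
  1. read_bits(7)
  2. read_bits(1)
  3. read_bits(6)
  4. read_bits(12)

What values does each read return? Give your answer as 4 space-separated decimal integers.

Answer: 62 1 49 1058

Derivation:
Read 1: bits[0:7] width=7 -> value=62 (bin 0111110); offset now 7 = byte 0 bit 7; 33 bits remain
Read 2: bits[7:8] width=1 -> value=1 (bin 1); offset now 8 = byte 1 bit 0; 32 bits remain
Read 3: bits[8:14] width=6 -> value=49 (bin 110001); offset now 14 = byte 1 bit 6; 26 bits remain
Read 4: bits[14:26] width=12 -> value=1058 (bin 010000100010); offset now 26 = byte 3 bit 2; 14 bits remain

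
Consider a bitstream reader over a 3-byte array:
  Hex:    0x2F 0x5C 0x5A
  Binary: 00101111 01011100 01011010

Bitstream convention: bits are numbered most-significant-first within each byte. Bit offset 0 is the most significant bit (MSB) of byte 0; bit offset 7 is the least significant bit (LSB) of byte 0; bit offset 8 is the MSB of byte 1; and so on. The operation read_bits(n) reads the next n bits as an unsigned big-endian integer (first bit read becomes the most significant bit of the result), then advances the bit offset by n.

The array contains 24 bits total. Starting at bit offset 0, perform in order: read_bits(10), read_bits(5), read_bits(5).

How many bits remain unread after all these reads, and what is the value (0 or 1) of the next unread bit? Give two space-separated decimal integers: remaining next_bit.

Read 1: bits[0:10] width=10 -> value=189 (bin 0010111101); offset now 10 = byte 1 bit 2; 14 bits remain
Read 2: bits[10:15] width=5 -> value=14 (bin 01110); offset now 15 = byte 1 bit 7; 9 bits remain
Read 3: bits[15:20] width=5 -> value=5 (bin 00101); offset now 20 = byte 2 bit 4; 4 bits remain

Answer: 4 1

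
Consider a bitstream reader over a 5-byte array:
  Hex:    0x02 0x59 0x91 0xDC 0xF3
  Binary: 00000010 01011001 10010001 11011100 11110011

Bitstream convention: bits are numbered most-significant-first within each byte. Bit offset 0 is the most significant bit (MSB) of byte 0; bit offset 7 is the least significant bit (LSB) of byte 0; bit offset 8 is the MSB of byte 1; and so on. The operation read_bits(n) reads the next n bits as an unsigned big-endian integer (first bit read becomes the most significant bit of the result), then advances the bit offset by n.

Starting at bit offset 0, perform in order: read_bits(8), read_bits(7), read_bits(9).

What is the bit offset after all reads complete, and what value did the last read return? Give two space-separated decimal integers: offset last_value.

Answer: 24 401

Derivation:
Read 1: bits[0:8] width=8 -> value=2 (bin 00000010); offset now 8 = byte 1 bit 0; 32 bits remain
Read 2: bits[8:15] width=7 -> value=44 (bin 0101100); offset now 15 = byte 1 bit 7; 25 bits remain
Read 3: bits[15:24] width=9 -> value=401 (bin 110010001); offset now 24 = byte 3 bit 0; 16 bits remain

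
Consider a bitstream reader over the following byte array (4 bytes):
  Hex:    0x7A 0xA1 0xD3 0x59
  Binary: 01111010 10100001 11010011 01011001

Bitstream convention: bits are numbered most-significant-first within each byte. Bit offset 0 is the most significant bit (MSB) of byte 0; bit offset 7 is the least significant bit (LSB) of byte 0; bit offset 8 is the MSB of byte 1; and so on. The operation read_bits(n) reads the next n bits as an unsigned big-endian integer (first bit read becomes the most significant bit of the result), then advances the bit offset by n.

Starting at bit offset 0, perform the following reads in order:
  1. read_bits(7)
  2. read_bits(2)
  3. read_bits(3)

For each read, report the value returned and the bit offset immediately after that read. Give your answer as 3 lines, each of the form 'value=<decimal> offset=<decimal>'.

Read 1: bits[0:7] width=7 -> value=61 (bin 0111101); offset now 7 = byte 0 bit 7; 25 bits remain
Read 2: bits[7:9] width=2 -> value=1 (bin 01); offset now 9 = byte 1 bit 1; 23 bits remain
Read 3: bits[9:12] width=3 -> value=2 (bin 010); offset now 12 = byte 1 bit 4; 20 bits remain

Answer: value=61 offset=7
value=1 offset=9
value=2 offset=12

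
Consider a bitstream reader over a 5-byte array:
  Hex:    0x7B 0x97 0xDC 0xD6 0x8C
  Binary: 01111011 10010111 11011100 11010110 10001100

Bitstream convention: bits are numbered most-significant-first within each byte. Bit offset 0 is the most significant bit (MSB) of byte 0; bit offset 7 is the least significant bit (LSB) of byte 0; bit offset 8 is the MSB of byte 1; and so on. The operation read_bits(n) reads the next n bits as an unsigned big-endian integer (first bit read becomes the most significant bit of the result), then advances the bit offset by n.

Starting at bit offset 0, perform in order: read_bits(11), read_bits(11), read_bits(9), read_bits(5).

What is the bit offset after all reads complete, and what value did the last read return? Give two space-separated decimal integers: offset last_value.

Answer: 36 8

Derivation:
Read 1: bits[0:11] width=11 -> value=988 (bin 01111011100); offset now 11 = byte 1 bit 3; 29 bits remain
Read 2: bits[11:22] width=11 -> value=1527 (bin 10111110111); offset now 22 = byte 2 bit 6; 18 bits remain
Read 3: bits[22:31] width=9 -> value=107 (bin 001101011); offset now 31 = byte 3 bit 7; 9 bits remain
Read 4: bits[31:36] width=5 -> value=8 (bin 01000); offset now 36 = byte 4 bit 4; 4 bits remain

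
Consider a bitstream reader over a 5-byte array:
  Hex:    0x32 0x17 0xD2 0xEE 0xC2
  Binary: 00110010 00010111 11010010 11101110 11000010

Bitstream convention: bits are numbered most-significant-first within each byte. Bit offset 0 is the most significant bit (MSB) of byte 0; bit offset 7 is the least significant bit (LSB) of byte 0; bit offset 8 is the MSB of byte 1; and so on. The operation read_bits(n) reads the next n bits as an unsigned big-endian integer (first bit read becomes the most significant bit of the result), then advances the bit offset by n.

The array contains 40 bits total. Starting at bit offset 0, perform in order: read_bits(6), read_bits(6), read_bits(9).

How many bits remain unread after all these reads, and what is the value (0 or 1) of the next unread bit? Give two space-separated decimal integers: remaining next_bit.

Read 1: bits[0:6] width=6 -> value=12 (bin 001100); offset now 6 = byte 0 bit 6; 34 bits remain
Read 2: bits[6:12] width=6 -> value=33 (bin 100001); offset now 12 = byte 1 bit 4; 28 bits remain
Read 3: bits[12:21] width=9 -> value=250 (bin 011111010); offset now 21 = byte 2 bit 5; 19 bits remain

Answer: 19 0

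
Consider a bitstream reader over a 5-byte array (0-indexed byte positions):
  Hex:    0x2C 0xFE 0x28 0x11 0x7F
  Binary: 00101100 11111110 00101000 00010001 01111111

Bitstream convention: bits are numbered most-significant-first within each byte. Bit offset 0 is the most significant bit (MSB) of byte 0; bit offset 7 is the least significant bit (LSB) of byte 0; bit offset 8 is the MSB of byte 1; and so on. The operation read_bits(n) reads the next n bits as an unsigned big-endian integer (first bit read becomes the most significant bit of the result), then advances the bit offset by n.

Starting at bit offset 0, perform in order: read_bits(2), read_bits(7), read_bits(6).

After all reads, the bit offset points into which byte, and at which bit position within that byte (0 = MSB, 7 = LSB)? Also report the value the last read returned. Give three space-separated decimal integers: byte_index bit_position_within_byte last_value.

Answer: 1 7 63

Derivation:
Read 1: bits[0:2] width=2 -> value=0 (bin 00); offset now 2 = byte 0 bit 2; 38 bits remain
Read 2: bits[2:9] width=7 -> value=89 (bin 1011001); offset now 9 = byte 1 bit 1; 31 bits remain
Read 3: bits[9:15] width=6 -> value=63 (bin 111111); offset now 15 = byte 1 bit 7; 25 bits remain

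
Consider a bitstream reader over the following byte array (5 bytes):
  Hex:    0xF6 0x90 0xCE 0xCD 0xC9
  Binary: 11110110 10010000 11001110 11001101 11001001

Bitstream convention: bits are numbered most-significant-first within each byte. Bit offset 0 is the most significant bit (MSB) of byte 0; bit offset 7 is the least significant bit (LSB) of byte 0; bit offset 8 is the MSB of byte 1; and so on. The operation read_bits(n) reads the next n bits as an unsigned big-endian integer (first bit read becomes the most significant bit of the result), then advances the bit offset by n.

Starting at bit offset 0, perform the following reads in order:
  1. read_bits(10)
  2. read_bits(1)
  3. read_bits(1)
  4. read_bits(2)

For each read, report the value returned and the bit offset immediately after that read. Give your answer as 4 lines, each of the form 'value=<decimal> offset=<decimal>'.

Answer: value=986 offset=10
value=0 offset=11
value=1 offset=12
value=0 offset=14

Derivation:
Read 1: bits[0:10] width=10 -> value=986 (bin 1111011010); offset now 10 = byte 1 bit 2; 30 bits remain
Read 2: bits[10:11] width=1 -> value=0 (bin 0); offset now 11 = byte 1 bit 3; 29 bits remain
Read 3: bits[11:12] width=1 -> value=1 (bin 1); offset now 12 = byte 1 bit 4; 28 bits remain
Read 4: bits[12:14] width=2 -> value=0 (bin 00); offset now 14 = byte 1 bit 6; 26 bits remain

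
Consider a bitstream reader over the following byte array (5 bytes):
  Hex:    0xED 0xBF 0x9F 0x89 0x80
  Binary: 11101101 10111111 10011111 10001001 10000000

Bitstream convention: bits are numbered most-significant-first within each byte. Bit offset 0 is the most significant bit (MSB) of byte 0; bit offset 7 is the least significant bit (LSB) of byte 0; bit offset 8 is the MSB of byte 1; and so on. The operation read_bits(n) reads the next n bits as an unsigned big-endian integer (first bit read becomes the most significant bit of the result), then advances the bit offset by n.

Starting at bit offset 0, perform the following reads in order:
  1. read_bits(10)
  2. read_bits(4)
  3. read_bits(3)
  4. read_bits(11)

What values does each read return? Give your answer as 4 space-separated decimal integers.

Answer: 950 15 7 504

Derivation:
Read 1: bits[0:10] width=10 -> value=950 (bin 1110110110); offset now 10 = byte 1 bit 2; 30 bits remain
Read 2: bits[10:14] width=4 -> value=15 (bin 1111); offset now 14 = byte 1 bit 6; 26 bits remain
Read 3: bits[14:17] width=3 -> value=7 (bin 111); offset now 17 = byte 2 bit 1; 23 bits remain
Read 4: bits[17:28] width=11 -> value=504 (bin 00111111000); offset now 28 = byte 3 bit 4; 12 bits remain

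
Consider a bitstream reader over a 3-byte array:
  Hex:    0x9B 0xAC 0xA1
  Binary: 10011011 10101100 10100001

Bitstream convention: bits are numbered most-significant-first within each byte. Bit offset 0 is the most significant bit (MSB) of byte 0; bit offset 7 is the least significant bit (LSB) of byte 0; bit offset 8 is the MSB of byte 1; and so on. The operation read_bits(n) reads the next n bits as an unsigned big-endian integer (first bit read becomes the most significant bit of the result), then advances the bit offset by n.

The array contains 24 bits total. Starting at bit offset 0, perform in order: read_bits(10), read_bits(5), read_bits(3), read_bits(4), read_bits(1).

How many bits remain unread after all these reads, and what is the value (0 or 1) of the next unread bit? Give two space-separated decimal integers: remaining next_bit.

Answer: 1 1

Derivation:
Read 1: bits[0:10] width=10 -> value=622 (bin 1001101110); offset now 10 = byte 1 bit 2; 14 bits remain
Read 2: bits[10:15] width=5 -> value=22 (bin 10110); offset now 15 = byte 1 bit 7; 9 bits remain
Read 3: bits[15:18] width=3 -> value=2 (bin 010); offset now 18 = byte 2 bit 2; 6 bits remain
Read 4: bits[18:22] width=4 -> value=8 (bin 1000); offset now 22 = byte 2 bit 6; 2 bits remain
Read 5: bits[22:23] width=1 -> value=0 (bin 0); offset now 23 = byte 2 bit 7; 1 bits remain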